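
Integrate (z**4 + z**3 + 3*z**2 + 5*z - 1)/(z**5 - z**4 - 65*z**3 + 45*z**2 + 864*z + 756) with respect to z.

382768*log(z - 6)/670761 - log(z + 1)/196 - 65*log(z + 3)/648 + 723*log(z + 7)/1352 - 1649/(819*z - 4914) + C

Factor the denominator: (z - 6)**2*(z + 1)*(z + 3)*(z + 7).
Partial-fraction decomposition: 723/(1352*(z + 7)) - 65/(648*(z + 3)) - 1/(196*(z + 1)) + 382768/(670761*(z - 6)) + 1649/(819*(z - 6)**2).
Integrate each term; A/(z−a) gives A·log|z−a|; A/(z−a)² gives −A/(z−a).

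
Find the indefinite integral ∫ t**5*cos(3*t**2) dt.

Let u = t², du = 2t dt; rewrite as (1/2)∫ u^2·cos(3u) du.
Now integrate by parts 2 times.

t**4*sin(3*t**2)/6 + t**2*cos(3*t**2)/9 - sin(3*t**2)/27 + C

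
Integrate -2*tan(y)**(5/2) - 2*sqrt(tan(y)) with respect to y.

-4*tan(y)**(3/2)/3 + C

Let u = tan(y), so du = (tan(y)**2 + 1) dy.
Rewriting, the integral becomes -2·∫ √u du = -2·(2/3)u^(3/2).
Substituting back, u = tan(y).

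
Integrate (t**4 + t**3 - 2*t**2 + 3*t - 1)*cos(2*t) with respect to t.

t**4*sin(2*t)/2 + t**3*sin(2*t)/2 + t**3*cos(2*t) - 5*t**2*sin(2*t)/2 + 3*t**2*cos(2*t)/4 + 3*t*sin(2*t)/4 - 5*t*cos(2*t)/2 + 3*sin(2*t)/4 + 3*cos(2*t)/8 + C

Use integration by parts with u = t**4 + t**3 - 2*t**2 + 3*t - 1, dv = cos(2*t) dt, so v = sin(2*t)/2.
Apply parts 4 times (tabular method): alternate signs, differentiate u down to 0, integrate dv up.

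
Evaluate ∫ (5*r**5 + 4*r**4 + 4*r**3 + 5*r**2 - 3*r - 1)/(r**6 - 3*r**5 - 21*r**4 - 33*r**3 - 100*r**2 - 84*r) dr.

log(r)/84 + 47617*log(r - 7)/14840 + log(r + 1)/40 + 473*log(r + 3)/390 + 7463*log(r**2 + 4)/27560 + 349*atan(r/2)/3445 + C

Factor the denominator: r*(r - 7)*(r + 1)*(r + 3)*(r**2 + 4).
Partial-fraction decomposition: (7463*r + 2792)/(13780*(r**2 + 4)) + 473/(390*(r + 3)) + 1/(40*(r + 1)) + 47617/(14840*(r - 7)) + 1/(84*r).
Integrate each term; A/(r−a) gives A·log|r−a|; the (Br+D)/(r²+p²) term gives a log and an atan.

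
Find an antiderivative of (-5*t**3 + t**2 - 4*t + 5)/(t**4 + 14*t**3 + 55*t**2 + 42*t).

Factor the denominator: t*(t + 1)*(t + 6)*(t + 7).
Partial-fraction decomposition: -599/(14*(t + 7)) + 229/(6*(t + 6)) - 1/(2*(t + 1)) + 5/(42*t).
Integrate each term: A/(t−a) contributes A·log|t−a|.

5*log(t)/42 - log(t + 1)/2 + 229*log(t + 6)/6 - 599*log(t + 7)/14 + C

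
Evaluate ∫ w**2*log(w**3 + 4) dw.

Let u = w**3 + 4, so du = (3*w**2) dw.
The integral becomes (1/3)·∫ log(u) du; integrate by parts with u′=log(u), dv′=du.

w**3*log(w**3 + 4)/3 - w**3/3 + 4*log(w**3 + 4)/3 + C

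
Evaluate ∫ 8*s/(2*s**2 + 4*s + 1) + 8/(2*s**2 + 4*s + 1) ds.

2*log(2*s**2 + 4*s + 1) + C

Let u = 2*s**2 + 4*s + 1, so du = (4*s + 4) ds.
Rewriting, the integral becomes 2·∫ 1/u du = 2·log(u).
Substituting back, u = 2*s**2 + 4*s + 1.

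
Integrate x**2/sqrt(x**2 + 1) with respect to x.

x*sqrt(x**2 + 1)/2 - log(x + sqrt(x**2 + 1))/2 + C

Substitute x = tan(θ), so dx = sec(θ)^2 dθ and the radical becomes sqrt(x**2 + 1) = sec(θ) by the Pythagorean identity.
Integrate the resulting trig expression in θ, then back-substitute tan(θ) = x, sec(θ) = sqrt(x**2 + 1) (absorbing any constant into C).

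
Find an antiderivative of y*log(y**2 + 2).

y**2*log(y**2 + 2)/2 - y**2/2 + log(y**2 + 2) + C

Let u = y**2 + 2, so du = (2*y) dy.
The integral becomes (1/2)·∫ log(u) du; integrate by parts with u′=log(u), dv′=du.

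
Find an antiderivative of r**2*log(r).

Use integration by parts with u = log(r), dv = r**2 dr.
Then du = 1/r dr and v = r**3/3.

r**3*log(r)/3 - r**3/9 + C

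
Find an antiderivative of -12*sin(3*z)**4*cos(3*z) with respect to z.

Let u = sin(3*z), so du = (3*cos(3*z)) dz.
Rewriting, the integral becomes -4·∫ u^4 du = -4·u^5/5.
Substituting back, u = sin(3*z).

-4*sin(3*z)**5/5 + C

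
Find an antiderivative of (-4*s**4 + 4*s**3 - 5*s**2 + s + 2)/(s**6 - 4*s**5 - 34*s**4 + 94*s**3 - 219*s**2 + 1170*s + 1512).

-73*log(s - 7)/156 + 421*log(s - 4)/1875 - 3*log(s + 1)/500 + 3116*log(s + 6)/14625 + 409*log(s**2 + 9)/22500 - 1313*atan(s/3)/11250 + C

Factor the denominator: (s - 7)*(s - 4)*(s + 1)*(s + 6)*(s**2 + 9).
Partial-fraction decomposition: (409*s - 3939)/(11250*(s**2 + 9)) + 3116/(14625*(s + 6)) - 3/(500*(s + 1)) + 421/(1875*(s - 4)) - 73/(156*(s - 7)).
Integrate each term; A/(s−a) gives A·log|s−a|; the (Bs+D)/(s²+p²) term gives a log and an atan.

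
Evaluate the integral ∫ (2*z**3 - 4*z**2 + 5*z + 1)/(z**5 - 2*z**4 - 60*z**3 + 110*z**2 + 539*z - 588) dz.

263*log(z - 7)/1260 - 85*log(z - 4)/693 + log(z - 1)/144 + 13*log(z + 3)/140 - 229*log(z + 7)/1232 + C

Factor the denominator: (z - 7)*(z - 4)*(z - 1)*(z + 3)*(z + 7).
Partial-fraction decomposition: -229/(1232*(z + 7)) + 13/(140*(z + 3)) + 1/(144*(z - 1)) - 85/(693*(z - 4)) + 263/(1260*(z - 7)).
Integrate each term: A/(z−a) contributes A·log|z−a|.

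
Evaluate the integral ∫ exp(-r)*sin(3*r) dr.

-exp(-r)*sin(3*r)/10 - 3*exp(-r)*cos(3*r)/10 + C

Let I denote the integral. Integrate by parts with u = sin(3*r), dv = exp(-r) dr, so v = -exp(-r): I = -exp(-r)*sin(3*r) + 3·∫ exp(-r)*cos(3*r) dr.
Apply parts again with u = cos(3*r), dv = exp(-r) dr: ∫ exp(-r)*cos(3*r) dr = -exp(-r)*cos(3*r) − 3·I. Substituting back brings back I: I = -exp(-r)*sin(3*r) - 3*exp(-r)*cos(3*r) − 9·I.
Solving for I: (1 + 9)·I equals the remaining terms, so I = (1/10)·(-exp(-r)*sin(3*r) - 3*exp(-r)*cos(3*r)).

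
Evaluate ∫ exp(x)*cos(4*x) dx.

Let I denote the integral. Integrate by parts with u = cos(4*x), dv = exp(x) dx, so v = exp(x): I = exp(x)*cos(4*x) + 4·∫ exp(x)*sin(4*x) dx.
Apply parts again with u = sin(4*x), dv = exp(x) dx: ∫ exp(x)*sin(4*x) dx = exp(x)*sin(4*x) − 4·I. Substituting back brings back I: I = 4*exp(x)*sin(4*x) + exp(x)*cos(4*x) − 16·I.
Solving for I: (1 + 16)·I equals the remaining terms, so I = (1/17)·(4*exp(x)*sin(4*x) + exp(x)*cos(4*x)).

4*exp(x)*sin(4*x)/17 + exp(x)*cos(4*x)/17 + C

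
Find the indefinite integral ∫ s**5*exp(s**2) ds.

(s**4 - 2*s**2 + 2)*exp(s**2)/2 + C

Let u = s², du = 2s ds; rewrite as (1/2)∫ u^2·exp(1u) du.
Now integrate by parts 2 times.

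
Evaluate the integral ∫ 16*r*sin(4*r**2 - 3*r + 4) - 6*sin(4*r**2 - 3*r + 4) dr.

Let u = 4*r**2 - 3*r + 4, so du = (8*r - 3) dr.
Rewriting, the integral becomes 2·∫ sin(u) du = 2·-cos(u).
Substituting back, u = 4*r**2 - 3*r + 4.

-2*cos(4*r**2 - 3*r + 4) + C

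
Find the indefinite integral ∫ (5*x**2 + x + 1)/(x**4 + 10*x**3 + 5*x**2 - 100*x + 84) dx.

Factor the denominator: (x - 2)*(x - 1)*(x + 6)*(x + 7).
Partial-fraction decomposition: -239/(72*(x + 7)) + 25/(8*(x + 6)) - 1/(8*(x - 1)) + 23/(72*(x - 2)).
Integrate each term: A/(x−a) contributes A·log|x−a|.

23*log(x - 2)/72 - log(x - 1)/8 + 25*log(x + 6)/8 - 239*log(x + 7)/72 + C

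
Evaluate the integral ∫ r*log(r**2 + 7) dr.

r**2*log(r**2 + 7)/2 - r**2/2 + 7*log(r**2 + 7)/2 + C

Let u = r**2 + 7, so du = (2*r) dr.
The integral becomes (1/2)·∫ log(u) du; integrate by parts with u′=log(u), dv′=du.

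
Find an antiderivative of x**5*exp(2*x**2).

(2*x**4 - 2*x**2 + 1)*exp(2*x**2)/8 + C

Let u = x², du = 2x dx; rewrite as (1/2)∫ u^2·exp(2u) du.
Now integrate by parts 2 times.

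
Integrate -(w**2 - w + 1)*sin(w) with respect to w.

w**2*cos(w) - 2*w*sin(w) - w*cos(w) + sin(w) - cos(w) + C

Use integration by parts with u = w**2 - w + 1, dv = -sin(w) dw, so v = cos(w).
Apply parts 2 times (tabular method): alternate signs, differentiate u down to 0, integrate dv up.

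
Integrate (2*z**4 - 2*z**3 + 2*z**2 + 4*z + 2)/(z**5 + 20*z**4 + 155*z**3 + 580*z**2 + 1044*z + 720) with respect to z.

Factor the denominator: (z + 2)*(z + 3)*(z + 4)*(z + 5)*(z + 6).
Partial-fraction decomposition: 1537/(12*(z + 6)) - 766/(3*(z + 5)) + 329/(2*(z + 4)) - 112/(3*(z + 3)) + 25/(12*(z + 2)).
Integrate each term: A/(z−a) contributes A·log|z−a|.

25*log(z + 2)/12 - 112*log(z + 3)/3 + 329*log(z + 4)/2 - 766*log(z + 5)/3 + 1537*log(z + 6)/12 + C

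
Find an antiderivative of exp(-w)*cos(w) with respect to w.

exp(-w)*sin(w)/2 - exp(-w)*cos(w)/2 + C

Let I denote the integral. Integrate by parts with u = cos(w), dv = exp(-w) dw, so v = -exp(-w): I = -exp(-w)*cos(w) − ∫ exp(-w)*sin(w) dw.
Apply parts again with u = sin(w), dv = exp(-w) dw: ∫ exp(-w)*sin(w) dw = -exp(-w)*sin(w) + I. Substituting back brings back I: I = exp(-w)*sin(w) - exp(-w)*cos(w) − I.
Solving for I: (1 + 1)·I equals the remaining terms, so I = (1/2)·(exp(-w)*sin(w) - exp(-w)*cos(w)).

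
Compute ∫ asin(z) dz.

Use integration by parts with u = arcsin(z), dv = dz.
Then du = 1/sqrt(-z**2 + 1) dz.

z*asin(z) + sqrt(-z**2 + 1) + C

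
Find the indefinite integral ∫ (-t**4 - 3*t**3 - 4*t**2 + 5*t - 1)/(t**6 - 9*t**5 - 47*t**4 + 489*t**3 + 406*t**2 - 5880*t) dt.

log(t)/5880 + 524522*log(t - 7)/1002001 - 269*log(t - 5)/495 - 149*log(t + 4)/8712 + 823*log(t + 6)/22308 + 1796/(1001*t - 7007) + C

Factor the denominator: t*(t - 7)**2*(t - 5)*(t + 4)*(t + 6).
Partial-fraction decomposition: 823/(22308*(t + 6)) - 149/(8712*(t + 4)) - 269/(495*(t - 5)) + 524522/(1002001*(t - 7)) - 1796/(1001*(t - 7)**2) + 1/(5880*t).
Integrate each term; A/(t−a) gives A·log|t−a|; A/(t−a)² gives −A/(t−a).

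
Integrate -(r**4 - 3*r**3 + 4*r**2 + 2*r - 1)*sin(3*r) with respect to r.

r**4*cos(3*r)/3 - 4*r**3*sin(3*r)/9 - r**3*cos(3*r) + r**2*sin(3*r) + 8*r**2*cos(3*r)/9 - 16*r*sin(3*r)/27 + 4*r*cos(3*r)/3 - 4*sin(3*r)/9 - 43*cos(3*r)/81 + C

Use integration by parts with u = r**4 - 3*r**3 + 4*r**2 + 2*r - 1, dv = -sin(3*r) dr, so v = cos(3*r)/3.
Apply parts 4 times (tabular method): alternate signs, differentiate u down to 0, integrate dv up.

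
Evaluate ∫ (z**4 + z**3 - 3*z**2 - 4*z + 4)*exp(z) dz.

Use integration by parts with u = z**4 + z**3 - 3*z**2 - 4*z + 4, dv = exp(z) dz, so v = exp(z).
Apply parts 4 times (tabular method): alternate signs, differentiate u down to 0, integrate dv up.

(z**4 - 3*z**3 + 6*z**2 - 16*z + 20)*exp(z) + C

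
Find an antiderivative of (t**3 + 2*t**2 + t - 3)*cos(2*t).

t**3*sin(2*t)/2 + t**2*sin(2*t) + 3*t**2*cos(2*t)/4 - t*sin(2*t)/4 + t*cos(2*t) - 2*sin(2*t) - cos(2*t)/8 + C

Use integration by parts with u = t**3 + 2*t**2 + t - 3, dv = cos(2*t) dt, so v = sin(2*t)/2.
Apply parts 3 times (tabular method): alternate signs, differentiate u down to 0, integrate dv up.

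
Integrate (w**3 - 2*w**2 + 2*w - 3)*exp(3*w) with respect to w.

Use integration by parts with u = w**3 - 2*w**2 + 2*w - 3, dv = exp(3*w) dw, so v = exp(3*w)/3.
Apply parts 3 times (tabular method): alternate signs, differentiate u down to 0, integrate dv up.

(3*w**3 - 9*w**2 + 12*w - 13)*exp(3*w)/9 + C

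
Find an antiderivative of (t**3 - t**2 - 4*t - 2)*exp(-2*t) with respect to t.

(-4*t**3 - 2*t**2 + 14*t + 15)*exp(-2*t)/8 + C

Use integration by parts with u = t**3 - t**2 - 4*t - 2, dv = exp(-2*t) dt, so v = -exp(-2*t)/2.
Apply parts 3 times (tabular method): alternate signs, differentiate u down to 0, integrate dv up.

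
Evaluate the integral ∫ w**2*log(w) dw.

w**3*log(w)/3 - w**3/9 + C

Use integration by parts with u = log(w), dv = w**2 dw.
Then du = 1/w dw and v = w**3/3.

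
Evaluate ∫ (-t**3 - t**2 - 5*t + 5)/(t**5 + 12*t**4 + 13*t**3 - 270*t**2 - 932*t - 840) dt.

-85*log(t - 5)/3234 + 2637*log(t + 2)/19600 - 215*log(t + 6)/176 + 167*log(t + 7)/150 + 19/(140*t + 280) + C

Factor the denominator: (t - 5)*(t + 2)**2*(t + 6)*(t + 7).
Partial-fraction decomposition: 167/(150*(t + 7)) - 215/(176*(t + 6)) + 2637/(19600*(t + 2)) - 19/(140*(t + 2)**2) - 85/(3234*(t - 5)).
Integrate each term; A/(t−a) gives A·log|t−a|; A/(t−a)² gives −A/(t−a).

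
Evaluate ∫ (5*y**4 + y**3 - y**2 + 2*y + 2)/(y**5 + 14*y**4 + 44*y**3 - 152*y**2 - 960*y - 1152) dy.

223*log(y - 4)/800 - 11*log(y + 2)/32 + 597*log(y + 4)/32 - 10873*log(y + 6)/800 + 3109/(40*y + 240) + C

Factor the denominator: (y - 4)*(y + 2)*(y + 4)*(y + 6)**2.
Partial-fraction decomposition: -10873/(800*(y + 6)) - 3109/(40*(y + 6)**2) + 597/(32*(y + 4)) - 11/(32*(y + 2)) + 223/(800*(y - 4)).
Integrate each term; A/(y−a) gives A·log|y−a|; A/(y−a)² gives −A/(y−a).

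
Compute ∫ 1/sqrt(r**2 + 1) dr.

Substitute r = tan(θ), so dr = sec(θ)^2 dθ and the radical becomes sqrt(r**2 + 1) = sec(θ) by the Pythagorean identity.
Integrate the resulting trig expression in θ, then back-substitute tan(θ) = r, sec(θ) = sqrt(r**2 + 1) (absorbing any constant into C).

log(r + sqrt(r**2 + 1)) + C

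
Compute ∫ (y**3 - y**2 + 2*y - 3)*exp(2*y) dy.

(4*y**3 - 10*y**2 + 18*y - 21)*exp(2*y)/8 + C

Use integration by parts with u = y**3 - y**2 + 2*y - 3, dv = exp(2*y) dy, so v = exp(2*y)/2.
Apply parts 3 times (tabular method): alternate signs, differentiate u down to 0, integrate dv up.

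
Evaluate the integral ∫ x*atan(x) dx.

x**2*atan(x)/2 - x/2 + atan(x)/2 + C

Use integration by parts with u = arctan(x), dv = x dx.
Then du = 1/(x**2 + 1) dx.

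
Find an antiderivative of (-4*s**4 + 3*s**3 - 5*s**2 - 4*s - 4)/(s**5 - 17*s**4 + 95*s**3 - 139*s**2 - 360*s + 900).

Factor the denominator: (s - 6)*(s - 5)**2*(s - 3)*(s + 2).
Partial-fraction decomposition: -13/(245*(s + 2)) + 76/(15*(s - 3)) + 9244/(49*(s - 5)) + 1137/(7*(s - 5)**2) - 593/(3*(s - 6)).
Integrate each term; A/(s−a) gives A·log|s−a|; A/(s−a)² gives −A/(s−a).

-593*log(s - 6)/3 + 9244*log(s - 5)/49 + 76*log(s - 3)/15 - 13*log(s + 2)/245 - 1137/(7*s - 35) + C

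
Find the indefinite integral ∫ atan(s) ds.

s*atan(s) - log(s**2 + 1)/2 + C

Use integration by parts with u = arctan(s), dv = ds.
Then du = 1/(s**2 + 1) ds.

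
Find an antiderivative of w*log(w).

Use integration by parts with u = log(w), dv = w dw.
Then du = 1/w dw and v = w**2/2.

w**2*log(w)/2 - w**2/4 + C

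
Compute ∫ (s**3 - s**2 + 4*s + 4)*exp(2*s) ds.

(4*s**3 - 10*s**2 + 26*s + 3)*exp(2*s)/8 + C

Use integration by parts with u = s**3 - s**2 + 4*s + 4, dv = exp(2*s) ds, so v = exp(2*s)/2.
Apply parts 3 times (tabular method): alternate signs, differentiate u down to 0, integrate dv up.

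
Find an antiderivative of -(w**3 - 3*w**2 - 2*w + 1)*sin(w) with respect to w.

Use integration by parts with u = w**3 - 3*w**2 - 2*w + 1, dv = -sin(w) dw, so v = cos(w).
Apply parts 3 times (tabular method): alternate signs, differentiate u down to 0, integrate dv up.

w**3*cos(w) - 3*w**2*sin(w) - 3*w**2*cos(w) + 6*w*sin(w) - 8*w*cos(w) + 8*sin(w) + 7*cos(w) + C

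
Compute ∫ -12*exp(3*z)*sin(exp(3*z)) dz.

4*cos(exp(3*z)) + C

Let u = exp(3*z), so du = (3*exp(3*z)) dz.
Rewriting, the integral becomes -4·∫ sin(u) du = -4·-cos(u).
Substituting back, u = exp(3*z).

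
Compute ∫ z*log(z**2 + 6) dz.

Let u = z**2 + 6, so du = (2*z) dz.
The integral becomes (1/2)·∫ log(u) du; integrate by parts with u′=log(u), dv′=du.

z**2*log(z**2 + 6)/2 - z**2/2 + 3*log(z**2 + 6) + C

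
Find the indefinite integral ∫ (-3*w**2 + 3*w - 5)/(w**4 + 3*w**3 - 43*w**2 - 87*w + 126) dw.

-19*log(w - 6)/117 + log(w - 1)/32 - 41*log(w + 3)/144 + 173*log(w + 7)/416 + C

Factor the denominator: (w - 6)*(w - 1)*(w + 3)*(w + 7).
Partial-fraction decomposition: 173/(416*(w + 7)) - 41/(144*(w + 3)) + 1/(32*(w - 1)) - 19/(117*(w - 6)).
Integrate each term: A/(w−a) contributes A·log|w−a|.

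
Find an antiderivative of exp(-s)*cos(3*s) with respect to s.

3*exp(-s)*sin(3*s)/10 - exp(-s)*cos(3*s)/10 + C

Let I denote the integral. Integrate by parts with u = cos(3*s), dv = exp(-s) ds, so v = -exp(-s): I = -exp(-s)*cos(3*s) − 3·∫ exp(-s)*sin(3*s) ds.
Apply parts again with u = sin(3*s), dv = exp(-s) ds: ∫ exp(-s)*sin(3*s) ds = -exp(-s)*sin(3*s) + 3·I. Substituting back brings back I: I = 3*exp(-s)*sin(3*s) - exp(-s)*cos(3*s) − 9·I.
Solving for I: (1 + 9)·I equals the remaining terms, so I = (1/10)·(3*exp(-s)*sin(3*s) - exp(-s)*cos(3*s)).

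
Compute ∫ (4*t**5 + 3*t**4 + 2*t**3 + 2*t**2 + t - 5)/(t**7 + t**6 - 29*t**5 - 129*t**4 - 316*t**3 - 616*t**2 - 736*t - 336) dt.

75217*log(t - 7)/343440 + 7*log(t + 1)/80 + 3293*log(t + 2)/1296 - 773*log(t + 3)/260 + 6927*log(t**2 + 4)/110240 + 251*atan(t/2)/13780 + 95/(72*t + 144) + C

Factor the denominator: (t - 7)*(t + 1)*(t + 2)**2*(t + 3)*(t**2 + 4).
Partial-fraction decomposition: (6927*t + 2008)/(55120*(t**2 + 4)) - 773/(260*(t + 3)) + 3293/(1296*(t + 2)) - 95/(72*(t + 2)**2) + 7/(80*(t + 1)) + 75217/(343440*(t - 7)).
Integrate each term; A/(t−a) gives A·log|t−a|; the (Bt+D)/(t²+p²) term gives a log and an atan.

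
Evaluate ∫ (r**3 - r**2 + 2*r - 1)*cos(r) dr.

Use integration by parts with u = r**3 - r**2 + 2*r - 1, dv = cos(r) dr, so v = sin(r).
Apply parts 3 times (tabular method): alternate signs, differentiate u down to 0, integrate dv up.

r**3*sin(r) - r**2*sin(r) + 3*r**2*cos(r) - 4*r*sin(r) - 2*r*cos(r) + sin(r) - 4*cos(r) + C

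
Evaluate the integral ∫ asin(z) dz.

z*asin(z) + sqrt(-z**2 + 1) + C

Use integration by parts with u = arcsin(z), dv = dz.
Then du = 1/sqrt(-z**2 + 1) dz.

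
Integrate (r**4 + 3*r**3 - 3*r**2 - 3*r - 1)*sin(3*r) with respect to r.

-r**4*cos(3*r)/3 + 4*r**3*sin(3*r)/9 - r**3*cos(3*r) + r**2*sin(3*r) + 13*r**2*cos(3*r)/9 - 26*r*sin(3*r)/27 + 5*r*cos(3*r)/3 - 5*sin(3*r)/9 + cos(3*r)/81 + C

Use integration by parts with u = r**4 + 3*r**3 - 3*r**2 - 3*r - 1, dv = sin(3*r) dr, so v = -cos(3*r)/3.
Apply parts 4 times (tabular method): alternate signs, differentiate u down to 0, integrate dv up.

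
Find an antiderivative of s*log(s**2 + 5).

s**2*log(s**2 + 5)/2 - s**2/2 + 5*log(s**2 + 5)/2 + C

Let u = s**2 + 5, so du = (2*s) ds.
The integral becomes (1/2)·∫ log(u) du; integrate by parts with u′=log(u), dv′=du.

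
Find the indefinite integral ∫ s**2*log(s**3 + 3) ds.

s**3*log(s**3 + 3)/3 - s**3/3 + log(s**3 + 3) + C

Let u = s**3 + 3, so du = (3*s**2) ds.
The integral becomes (1/3)·∫ log(u) du; integrate by parts with u′=log(u), dv′=du.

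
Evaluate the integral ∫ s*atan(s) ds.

s**2*atan(s)/2 - s/2 + atan(s)/2 + C

Use integration by parts with u = arctan(s), dv = s ds.
Then du = 1/(s**2 + 1) ds.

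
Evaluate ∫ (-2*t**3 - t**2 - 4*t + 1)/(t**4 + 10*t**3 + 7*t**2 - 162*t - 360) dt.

-53*log(t - 4)/210 - 29*log(t + 3)/21 + 41*log(t + 5)/3 - 421*log(t + 6)/30 + C

Factor the denominator: (t - 4)*(t + 3)*(t + 5)*(t + 6).
Partial-fraction decomposition: -421/(30*(t + 6)) + 41/(3*(t + 5)) - 29/(21*(t + 3)) - 53/(210*(t - 4)).
Integrate each term: A/(t−a) contributes A·log|t−a|.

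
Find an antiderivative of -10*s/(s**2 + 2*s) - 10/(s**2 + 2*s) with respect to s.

-5*log(s**2 + 2*s) + C

Let u = s**2 + 2*s, so du = (2*s + 2) ds.
Rewriting, the integral becomes -5·∫ 1/u du = -5·log(u).
Substituting back, u = s**2 + 2*s.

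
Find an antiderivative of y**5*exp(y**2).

Let u = y², du = 2y dy; rewrite as (1/2)∫ u^2·exp(1u) du.
Now integrate by parts 2 times.

(y**4 - 2*y**2 + 2)*exp(y**2)/2 + C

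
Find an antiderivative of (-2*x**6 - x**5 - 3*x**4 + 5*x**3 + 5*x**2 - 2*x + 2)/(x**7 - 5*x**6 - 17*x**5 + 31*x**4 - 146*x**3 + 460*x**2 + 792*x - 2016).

-25736*log(x - 7)/14355 + 10487*log(x - 2)/40560 + 79*log(x + 2)/1872 - 1361*log(x + 4)/3300 - 5851*log(x**2 + 9)/122525 - 77042*atan(x/3)/367575 - 5/(52*x - 104) + C

Factor the denominator: (x - 7)*(x - 2)**2*(x + 2)*(x + 4)*(x**2 + 9).
Partial-fraction decomposition: -2*(5851*x + 38521)/(122525*(x**2 + 9)) - 1361/(3300*(x + 4)) + 79/(1872*(x + 2)) + 10487/(40560*(x - 2)) + 5/(52*(x - 2)**2) - 25736/(14355*(x - 7)).
Integrate each term; A/(x−a) gives A·log|x−a|; the (Bx+D)/(x²+p²) term gives a log and an atan.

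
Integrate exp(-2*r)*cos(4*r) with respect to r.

exp(-2*r)*sin(4*r)/5 - exp(-2*r)*cos(4*r)/10 + C

Let I denote the integral. Integrate by parts with u = cos(4*r), dv = exp(-2*r) dr, so v = -exp(-2*r)/2: I = -exp(-2*r)*cos(4*r)/2 − 2·∫ exp(-2*r)*sin(4*r) dr.
Apply parts again with u = sin(4*r), dv = exp(-2*r) dr: ∫ exp(-2*r)*sin(4*r) dr = -exp(-2*r)*sin(4*r)/2 + 2·I. Substituting back brings back I: I = exp(-2*r)*sin(4*r) - exp(-2*r)*cos(4*r)/2 − 4·I.
Solving for I: (1 + 4)·I equals the remaining terms, so I = (1/5)·(exp(-2*r)*sin(4*r) - exp(-2*r)*cos(4*r)/2).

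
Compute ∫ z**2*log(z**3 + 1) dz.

z**3*log(z**3 + 1)/3 - z**3/3 + log(z**3 + 1)/3 + C

Let u = z**3 + 1, so du = (3*z**2) dz.
The integral becomes (1/3)·∫ log(u) du; integrate by parts with u′=log(u), dv′=du.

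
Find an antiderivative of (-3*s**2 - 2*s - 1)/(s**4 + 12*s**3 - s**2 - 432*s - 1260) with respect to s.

Factor the denominator: (s - 6)*(s + 5)*(s + 6)*(s + 7).
Partial-fraction decomposition: 67/(13*(s + 7)) - 97/(12*(s + 6)) + 3/(s + 5) - 11/(156*(s - 6)).
Integrate each term: A/(s−a) contributes A·log|s−a|.

-11*log(s - 6)/156 + 3*log(s + 5) - 97*log(s + 6)/12 + 67*log(s + 7)/13 + C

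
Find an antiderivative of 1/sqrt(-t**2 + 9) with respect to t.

Substitute t = 3·sin(θ), so dt = 3·cos(θ) dθ and the radical becomes sqrt(-t**2 + 9) = 3·cos(θ) by the Pythagorean identity.
Integrate the resulting trig expression in θ, then back-substitute θ = asin(t/3), sin(θ) = t/3, cos(θ) = sqrt(-t**2 + 9)/3 (absorbing any constant into C).

asin(t/3) + C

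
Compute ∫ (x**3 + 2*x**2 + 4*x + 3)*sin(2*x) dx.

Use integration by parts with u = x**3 + 2*x**2 + 4*x + 3, dv = sin(2*x) dx, so v = -cos(2*x)/2.
Apply parts 3 times (tabular method): alternate signs, differentiate u down to 0, integrate dv up.

-x**3*cos(2*x)/2 + 3*x**2*sin(2*x)/4 - x**2*cos(2*x) + x*sin(2*x) - 5*x*cos(2*x)/4 + 5*sin(2*x)/8 - cos(2*x) + C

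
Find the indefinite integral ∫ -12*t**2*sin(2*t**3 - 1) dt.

Let u = 2*t**3 - 1, so du = (6*t**2) dt.
Rewriting, the integral becomes -2·∫ sin(u) du = -2·-cos(u).
Substituting back, u = 2*t**3 - 1.

2*cos(2*t**3 - 1) + C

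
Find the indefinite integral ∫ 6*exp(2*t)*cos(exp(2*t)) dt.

Let u = exp(2*t), so du = (2*exp(2*t)) dt.
Rewriting, the integral becomes 3·∫ cos(u) du = 3·sin(u).
Substituting back, u = exp(2*t).

3*sin(exp(2*t)) + C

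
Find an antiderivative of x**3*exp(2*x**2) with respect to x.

Let u = x², du = 2x dx; rewrite as (1/2)∫ u^1·exp(2u) du.
Now integrate by parts 1 time.

(2*x**2 - 1)*exp(2*x**2)/8 + C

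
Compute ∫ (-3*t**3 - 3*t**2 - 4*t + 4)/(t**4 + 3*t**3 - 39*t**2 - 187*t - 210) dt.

-10*log(t - 7)/9 - 8*log(t + 2)/9 + 7*log(t + 3)/2 - 9*log(t + 5)/2 + C

Factor the denominator: (t - 7)*(t + 2)*(t + 3)*(t + 5).
Partial-fraction decomposition: -9/(2*(t + 5)) + 7/(2*(t + 3)) - 8/(9*(t + 2)) - 10/(9*(t - 7)).
Integrate each term: A/(t−a) contributes A·log|t−a|.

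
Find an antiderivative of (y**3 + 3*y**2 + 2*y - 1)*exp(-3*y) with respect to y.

(-9*y**3 - 36*y**2 - 42*y - 5)*exp(-3*y)/27 + C

Use integration by parts with u = y**3 + 3*y**2 + 2*y - 1, dv = exp(-3*y) dy, so v = -exp(-3*y)/3.
Apply parts 3 times (tabular method): alternate signs, differentiate u down to 0, integrate dv up.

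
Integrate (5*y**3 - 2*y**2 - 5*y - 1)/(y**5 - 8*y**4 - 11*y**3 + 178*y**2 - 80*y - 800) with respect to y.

Factor the denominator: (y - 5)**2*(y - 4)*(y + 2)*(y + 4).
Partial-fraction decomposition: -37/(144*(y + 4)) + 13/(196*(y + 2)) + 89/(16*(y - 4)) - 2369/(441*(y - 5)) + 61/(7*(y - 5)**2).
Integrate each term; A/(y−a) gives A·log|y−a|; A/(y−a)² gives −A/(y−a).

-2369*log(y - 5)/441 + 89*log(y - 4)/16 + 13*log(y + 2)/196 - 37*log(y + 4)/144 - 61/(7*y - 35) + C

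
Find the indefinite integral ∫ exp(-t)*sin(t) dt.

Let I denote the integral. Integrate by parts with u = sin(t), dv = exp(-t) dt, so v = -exp(-t): I = -exp(-t)*sin(t) + ∫ exp(-t)*cos(t) dt.
Apply parts again with u = cos(t), dv = exp(-t) dt: ∫ exp(-t)*cos(t) dt = -exp(-t)*cos(t) − I. Substituting back brings back I: I = -exp(-t)*sin(t) - exp(-t)*cos(t) − I.
Solving for I: (1 + 1)·I equals the remaining terms, so I = (1/2)·(-exp(-t)*sin(t) - exp(-t)*cos(t)).

-exp(-t)*sin(t)/2 - exp(-t)*cos(t)/2 + C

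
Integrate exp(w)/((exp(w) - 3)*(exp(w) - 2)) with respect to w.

log(exp(w) - 3) - log(exp(w) - 2) + C

Let u = e^w, du = e^w dw.
The integral becomes ∫ du/((u-3)(u-2)); decompose into partial fractions.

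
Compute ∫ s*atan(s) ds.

Use integration by parts with u = arctan(s), dv = s ds.
Then du = 1/(s**2 + 1) ds.

s**2*atan(s)/2 - s/2 + atan(s)/2 + C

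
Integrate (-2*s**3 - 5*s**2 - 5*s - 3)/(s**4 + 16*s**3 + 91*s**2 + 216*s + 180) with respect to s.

Factor the denominator: (s + 2)*(s + 3)*(s + 5)*(s + 6).
Partial-fraction decomposition: -93/(4*(s + 6)) + 49/(2*(s + 5)) - 7/(2*(s + 3)) + 1/(4*(s + 2)).
Integrate each term: A/(s−a) contributes A·log|s−a|.

log(s + 2)/4 - 7*log(s + 3)/2 + 49*log(s + 5)/2 - 93*log(s + 6)/4 + C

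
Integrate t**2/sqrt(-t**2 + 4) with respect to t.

-t*sqrt(-t**2 + 4)/2 + 2*asin(t/2) + C

Substitute t = 2·sin(θ), so dt = 2·cos(θ) dθ and the radical becomes sqrt(-t**2 + 4) = 2·cos(θ) by the Pythagorean identity.
Integrate the resulting trig expression in θ, then back-substitute θ = asin(t/2), sin(θ) = t/2, cos(θ) = sqrt(-t**2 + 4)/2 (absorbing any constant into C).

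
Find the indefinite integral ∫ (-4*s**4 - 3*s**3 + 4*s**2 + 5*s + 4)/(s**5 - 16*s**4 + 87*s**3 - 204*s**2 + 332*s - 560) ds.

Factor the denominator: (s - 7)*(s - 5)*(s - 4)*(s**2 + 4).
Partial-fraction decomposition: (1178*s + 2787)/(7685*(s**2 + 4)) - 94/(5*(s - 4)) + 1373/(29*(s - 5)) - 1733/(53*(s - 7)).
Integrate each term; A/(s−a) gives A·log|s−a|; the (Bs+D)/(s²+p²) term gives a log and an atan.

-1733*log(s - 7)/53 + 1373*log(s - 5)/29 - 94*log(s - 4)/5 + 589*log(s**2 + 4)/7685 + 2787*atan(s/2)/15370 + C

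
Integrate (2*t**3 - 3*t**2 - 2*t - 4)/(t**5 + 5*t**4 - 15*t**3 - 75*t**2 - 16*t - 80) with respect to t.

log(t - 4)/18 + 43*log(t + 4)/34 - 319*log(t + 5)/234 + 19*log(t**2 + 1)/884 + 9*atan(t)/442 + C

Factor the denominator: (t - 4)*(t + 4)*(t + 5)*(t**2 + 1).
Partial-fraction decomposition: (19*t + 9)/(442*(t**2 + 1)) - 319/(234*(t + 5)) + 43/(34*(t + 4)) + 1/(18*(t - 4)).
Integrate each term; A/(t−a) gives A·log|t−a|; the (Bt+D)/(t²+p²) term gives a log and an atan.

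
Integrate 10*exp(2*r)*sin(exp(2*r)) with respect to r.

-5*cos(exp(2*r)) + C

Let u = exp(2*r), so du = (2*exp(2*r)) dr.
Rewriting, the integral becomes 5·∫ sin(u) du = 5·-cos(u).
Substituting back, u = exp(2*r).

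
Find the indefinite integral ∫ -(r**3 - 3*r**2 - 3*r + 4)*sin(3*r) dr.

Use integration by parts with u = r**3 - 3*r**2 - 3*r + 4, dv = -sin(3*r) dr, so v = cos(3*r)/3.
Apply parts 3 times (tabular method): alternate signs, differentiate u down to 0, integrate dv up.

r**3*cos(3*r)/3 - r**2*sin(3*r)/3 - r**2*cos(3*r) + 2*r*sin(3*r)/3 - 11*r*cos(3*r)/9 + 11*sin(3*r)/27 + 14*cos(3*r)/9 + C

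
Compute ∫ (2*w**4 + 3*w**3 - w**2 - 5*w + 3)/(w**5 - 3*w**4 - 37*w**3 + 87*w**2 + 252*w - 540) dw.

353*log(w - 6)/132 - 37*log(w - 3)/24 + 9*log(w - 2)/28 - log(w + 3)/6 + 439*log(w + 5)/616 + C

Factor the denominator: (w - 6)*(w - 3)*(w - 2)*(w + 3)*(w + 5).
Partial-fraction decomposition: 439/(616*(w + 5)) - 1/(6*(w + 3)) + 9/(28*(w - 2)) - 37/(24*(w - 3)) + 353/(132*(w - 6)).
Integrate each term: A/(w−a) contributes A·log|w−a|.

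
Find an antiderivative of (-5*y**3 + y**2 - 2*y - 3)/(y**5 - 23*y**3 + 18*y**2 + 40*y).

Factor the denominator: y*(y - 4)*(y - 2)*(y + 1)*(y + 5).
Partial-fraction decomposition: 73/(140*(y + 5)) - 1/(12*(y + 1)) + 43/(84*(y - 2)) - 7/(8*(y - 4)) - 3/(40*y).
Integrate each term: A/(y−a) contributes A·log|y−a|.

-3*log(y)/40 - 7*log(y - 4)/8 + 43*log(y - 2)/84 - log(y + 1)/12 + 73*log(y + 5)/140 + C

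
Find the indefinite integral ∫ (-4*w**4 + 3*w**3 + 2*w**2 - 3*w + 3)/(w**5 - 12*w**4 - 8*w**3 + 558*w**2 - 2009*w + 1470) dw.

-8495*log(w - 7)/168 + 4479*log(w - 6)/65 - 2087*log(w - 5)/96 - log(w - 1)/960 - 10511*log(w + 7)/17472 + C

Factor the denominator: (w - 7)*(w - 6)*(w - 5)*(w - 1)*(w + 7).
Partial-fraction decomposition: -10511/(17472*(w + 7)) - 1/(960*(w - 1)) - 2087/(96*(w - 5)) + 4479/(65*(w - 6)) - 8495/(168*(w - 7)).
Integrate each term: A/(w−a) contributes A·log|w−a|.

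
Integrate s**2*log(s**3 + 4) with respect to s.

Let u = s**3 + 4, so du = (3*s**2) ds.
The integral becomes (1/3)·∫ log(u) du; integrate by parts with u′=log(u), dv′=du.

s**3*log(s**3 + 4)/3 - s**3/3 + 4*log(s**3 + 4)/3 + C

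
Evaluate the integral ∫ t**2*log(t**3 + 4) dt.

Let u = t**3 + 4, so du = (3*t**2) dt.
The integral becomes (1/3)·∫ log(u) du; integrate by parts with u′=log(u), dv′=du.

t**3*log(t**3 + 4)/3 - t**3/3 + 4*log(t**3 + 4)/3 + C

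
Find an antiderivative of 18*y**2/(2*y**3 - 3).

Let u = 2*y**3 - 3, so du = (6*y**2) dy.
Rewriting, the integral becomes 3·∫ 1/u du = 3·log(u).
Substituting back, u = 2*y**3 - 3.

3*log(2*y**3 - 3) + C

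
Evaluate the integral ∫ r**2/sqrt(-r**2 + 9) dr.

-r*sqrt(-r**2 + 9)/2 + 9*asin(r/3)/2 + C

Substitute r = 3·sin(θ), so dr = 3·cos(θ) dθ and the radical becomes sqrt(-r**2 + 9) = 3·cos(θ) by the Pythagorean identity.
Integrate the resulting trig expression in θ, then back-substitute θ = asin(r/3), sin(θ) = r/3, cos(θ) = sqrt(-r**2 + 9)/3 (absorbing any constant into C).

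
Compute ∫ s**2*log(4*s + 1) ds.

Use integration by parts with u = log(4*s + 1), dv = s**2 ds.
Then du = 4/(4*s + 1) ds and v = s**3/3.

s**3*log(4*s + 1)/3 - s**3/9 + s**2/24 - s/48 + log(4*s + 1)/192 + C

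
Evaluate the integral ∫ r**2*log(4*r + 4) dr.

r**3*log(4*r + 4)/3 - r**3/9 + r**2/6 - r/3 + log(r + 1)/3 + C

Use integration by parts with u = log(4*r + 4), dv = r**2 dr.
Then du = 4/(4*r + 4) dr and v = r**3/3.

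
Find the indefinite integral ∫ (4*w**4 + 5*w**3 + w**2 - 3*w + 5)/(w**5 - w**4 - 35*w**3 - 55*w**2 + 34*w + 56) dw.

43*log(w - 7)/18 - log(w - 1)/15 + log(w + 1)/6 - 13*log(w + 2)/18 + 67*log(w + 4)/30 + C

Factor the denominator: (w - 7)*(w - 1)*(w + 1)*(w + 2)*(w + 4).
Partial-fraction decomposition: 67/(30*(w + 4)) - 13/(18*(w + 2)) + 1/(6*(w + 1)) - 1/(15*(w - 1)) + 43/(18*(w - 7)).
Integrate each term: A/(w−a) contributes A·log|w−a|.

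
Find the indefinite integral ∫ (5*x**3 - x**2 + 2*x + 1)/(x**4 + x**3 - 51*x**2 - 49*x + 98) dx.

Factor the denominator: (x - 7)*(x - 1)*(x + 2)*(x + 7).
Partial-fraction decomposition: 1777/(560*(x + 7)) - 47/(135*(x + 2)) - 7/(144*(x - 1)) + 1681/(756*(x - 7)).
Integrate each term: A/(x−a) contributes A·log|x−a|.

1681*log(x - 7)/756 - 7*log(x - 1)/144 - 47*log(x + 2)/135 + 1777*log(x + 7)/560 + C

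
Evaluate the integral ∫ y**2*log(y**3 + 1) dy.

Let u = y**3 + 1, so du = (3*y**2) dy.
The integral becomes (1/3)·∫ log(u) du; integrate by parts with u′=log(u), dv′=du.

y**3*log(y**3 + 1)/3 - y**3/3 + log(y**3 + 1)/3 + C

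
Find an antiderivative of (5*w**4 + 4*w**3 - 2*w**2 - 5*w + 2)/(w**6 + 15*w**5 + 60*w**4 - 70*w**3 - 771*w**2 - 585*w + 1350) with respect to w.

Factor the denominator: (w - 3)*(w - 1)*(w + 3)*(w + 5)**2*(w + 6).
Partial-fraction decomposition: -5576/(189*(w + 6)) + 32725/(1152*(w + 5)) - 1301/(48*(w + 5)**2) + 37/(36*(w + 3)) - 1/(504*(w - 1)) + 241/(3456*(w - 3)).
Integrate each term; A/(w−a) gives A·log|w−a|; A/(w−a)² gives −A/(w−a).

241*log(w - 3)/3456 - log(w - 1)/504 + 37*log(w + 3)/36 + 32725*log(w + 5)/1152 - 5576*log(w + 6)/189 + 1301/(48*w + 240) + C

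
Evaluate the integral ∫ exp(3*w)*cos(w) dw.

Let I denote the integral. Integrate by parts with u = cos(w), dv = exp(3*w) dw, so v = exp(3*w)/3: I = exp(3*w)*cos(w)/3 + (1/3)·∫ exp(3*w)*sin(w) dw.
Apply parts again with u = sin(w), dv = exp(3*w) dw: ∫ exp(3*w)*sin(w) dw = exp(3*w)*sin(w)/3 − (1/3)·I. Substituting back brings back I: I = exp(3*w)*sin(w)/9 + exp(3*w)*cos(w)/3 − (1/9)·I.
Solving for I: (1 + 1/9)·I equals the remaining terms, so I = (9/10)·(exp(3*w)*sin(w)/9 + exp(3*w)*cos(w)/3).

exp(3*w)*sin(w)/10 + 3*exp(3*w)*cos(w)/10 + C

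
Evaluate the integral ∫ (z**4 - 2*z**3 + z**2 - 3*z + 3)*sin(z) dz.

Use integration by parts with u = z**4 - 2*z**3 + z**2 - 3*z + 3, dv = sin(z) dz, so v = -cos(z).
Apply parts 4 times (tabular method): alternate signs, differentiate u down to 0, integrate dv up.

-z**4*cos(z) + 4*z**3*sin(z) + 2*z**3*cos(z) - 6*z**2*sin(z) + 11*z**2*cos(z) - 22*z*sin(z) - 9*z*cos(z) + 9*sin(z) - 25*cos(z) + C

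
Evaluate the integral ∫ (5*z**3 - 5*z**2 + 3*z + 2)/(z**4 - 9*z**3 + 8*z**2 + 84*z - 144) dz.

115*log(z - 6)/9 - 127*log(z - 4)/14 + 7*log(z - 2)/10 + 187*log(z + 3)/315 + C

Factor the denominator: (z - 6)*(z - 4)*(z - 2)*(z + 3).
Partial-fraction decomposition: 187/(315*(z + 3)) + 7/(10*(z - 2)) - 127/(14*(z - 4)) + 115/(9*(z - 6)).
Integrate each term: A/(z−a) contributes A·log|z−a|.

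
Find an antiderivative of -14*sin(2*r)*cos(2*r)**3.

7*cos(2*r)**4/4 + C

Let u = cos(2*r), so du = (-2*sin(2*r)) dr.
Rewriting, the integral becomes 7·∫ u^3 du = 7·u^4/4.
Substituting back, u = cos(2*r).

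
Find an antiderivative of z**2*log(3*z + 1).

Use integration by parts with u = log(3*z + 1), dv = z**2 dz.
Then du = 3/(3*z + 1) dz and v = z**3/3.

z**3*log(3*z + 1)/3 - z**3/9 + z**2/18 - z/27 + log(3*z + 1)/81 + C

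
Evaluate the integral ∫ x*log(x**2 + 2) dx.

x**2*log(x**2 + 2)/2 - x**2/2 + log(x**2 + 2) + C

Let u = x**2 + 2, so du = (2*x) dx.
The integral becomes (1/2)·∫ log(u) du; integrate by parts with u′=log(u), dv′=du.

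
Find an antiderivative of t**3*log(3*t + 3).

t**4*log(3*t + 3)/4 - t**4/16 + t**3/12 - t**2/8 + t/4 - log(t + 1)/4 + C

Use integration by parts with u = log(3*t + 3), dv = t**3 dt.
Then du = 3/(3*t + 3) dt and v = t**4/4.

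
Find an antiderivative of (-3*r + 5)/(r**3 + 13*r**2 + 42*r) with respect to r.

5*log(r)/42 - 23*log(r + 6)/6 + 26*log(r + 7)/7 + C

Factor the denominator: r*(r + 6)*(r + 7).
Partial-fraction decomposition: 26/(7*(r + 7)) - 23/(6*(r + 6)) + 5/(42*r).
Integrate each term: A/(r−a) contributes A·log|r−a|.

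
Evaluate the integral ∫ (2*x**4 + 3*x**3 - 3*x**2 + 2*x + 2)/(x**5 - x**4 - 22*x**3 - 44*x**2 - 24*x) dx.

-log(x)/12 + 1573*log(x - 6)/1344 - 4*log(x + 1)/7 + 95*log(x + 2)/64 - 3/(8*x + 16) + C

Factor the denominator: x*(x - 6)*(x + 1)*(x + 2)**2.
Partial-fraction decomposition: 95/(64*(x + 2)) + 3/(8*(x + 2)**2) - 4/(7*(x + 1)) + 1573/(1344*(x - 6)) - 1/(12*x).
Integrate each term; A/(x−a) gives A·log|x−a|; A/(x−a)² gives −A/(x−a).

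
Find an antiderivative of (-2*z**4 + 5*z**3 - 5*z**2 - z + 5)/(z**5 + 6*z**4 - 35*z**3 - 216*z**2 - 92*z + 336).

Factor the denominator: (z - 6)*(z - 1)*(z + 2)*(z + 4)*(z + 7).
Partial-fraction decomposition: -225/(52*(z + 7)) + 301/(100*(z + 4)) - 17/(48*(z + 2)) - 1/(300*(z - 1)) - 1693/(5200*(z - 6)).
Integrate each term: A/(z−a) contributes A·log|z−a|.

-1693*log(z - 6)/5200 - log(z - 1)/300 - 17*log(z + 2)/48 + 301*log(z + 4)/100 - 225*log(z + 7)/52 + C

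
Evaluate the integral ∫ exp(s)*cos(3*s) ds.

3*exp(s)*sin(3*s)/10 + exp(s)*cos(3*s)/10 + C

Let I denote the integral. Integrate by parts with u = cos(3*s), dv = exp(s) ds, so v = exp(s): I = exp(s)*cos(3*s) + 3·∫ exp(s)*sin(3*s) ds.
Apply parts again with u = sin(3*s), dv = exp(s) ds: ∫ exp(s)*sin(3*s) ds = exp(s)*sin(3*s) − 3·I. Substituting back brings back I: I = 3*exp(s)*sin(3*s) + exp(s)*cos(3*s) − 9·I.
Solving for I: (1 + 9)·I equals the remaining terms, so I = (1/10)·(3*exp(s)*sin(3*s) + exp(s)*cos(3*s)).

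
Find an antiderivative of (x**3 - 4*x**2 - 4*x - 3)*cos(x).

x**3*sin(x) - 4*x**2*sin(x) + 3*x**2*cos(x) - 10*x*sin(x) - 8*x*cos(x) + 5*sin(x) - 10*cos(x) + C

Use integration by parts with u = x**3 - 4*x**2 - 4*x - 3, dv = cos(x) dx, so v = sin(x).
Apply parts 3 times (tabular method): alternate signs, differentiate u down to 0, integrate dv up.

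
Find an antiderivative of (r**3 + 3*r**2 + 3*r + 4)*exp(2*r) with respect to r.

(4*r**3 + 6*r**2 + 6*r + 13)*exp(2*r)/8 + C

Use integration by parts with u = r**3 + 3*r**2 + 3*r + 4, dv = exp(2*r) dr, so v = exp(2*r)/2.
Apply parts 3 times (tabular method): alternate signs, differentiate u down to 0, integrate dv up.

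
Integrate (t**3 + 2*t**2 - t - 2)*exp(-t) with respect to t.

Use integration by parts with u = t**3 + 2*t**2 - t - 2, dv = exp(-t) dt, so v = -exp(-t).
Apply parts 3 times (tabular method): alternate signs, differentiate u down to 0, integrate dv up.

(-t**3 - 5*t**2 - 9*t - 7)*exp(-t) + C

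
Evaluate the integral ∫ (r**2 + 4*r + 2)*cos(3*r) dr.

Use integration by parts with u = r**2 + 4*r + 2, dv = cos(3*r) dr, so v = sin(3*r)/3.
Apply parts 2 times (tabular method): alternate signs, differentiate u down to 0, integrate dv up.

r**2*sin(3*r)/3 + 4*r*sin(3*r)/3 + 2*r*cos(3*r)/9 + 16*sin(3*r)/27 + 4*cos(3*r)/9 + C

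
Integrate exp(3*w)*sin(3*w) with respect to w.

exp(3*w)*sin(3*w)/6 - exp(3*w)*cos(3*w)/6 + C

Let I denote the integral. Integrate by parts with u = sin(3*w), dv = exp(3*w) dw, so v = exp(3*w)/3: I = exp(3*w)*sin(3*w)/3 − ∫ exp(3*w)*cos(3*w) dw.
Apply parts again with u = cos(3*w), dv = exp(3*w) dw: ∫ exp(3*w)*cos(3*w) dw = exp(3*w)*cos(3*w)/3 + I. Substituting back brings back I: I = exp(3*w)*sin(3*w)/3 - exp(3*w)*cos(3*w)/3 − I.
Solving for I: (1 + 1)·I equals the remaining terms, so I = (1/2)·(exp(3*w)*sin(3*w)/3 - exp(3*w)*cos(3*w)/3).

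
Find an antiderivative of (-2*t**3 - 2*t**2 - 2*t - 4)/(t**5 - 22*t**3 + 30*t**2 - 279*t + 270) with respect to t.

Factor the denominator: (t - 5)*(t - 1)*(t + 6)*(t**2 + 9).
Partial-fraction decomposition: (52*t - 267)/(765*(t**2 + 9)) + 368/(3465*(t + 6)) + 1/(28*(t - 1)) - 157/(748*(t - 5)).
Integrate each term; A/(t−a) gives A·log|t−a|; the (Bt+D)/(t²+p²) term gives a log and an atan.

-157*log(t - 5)/748 + log(t - 1)/28 + 368*log(t + 6)/3465 + 26*log(t**2 + 9)/765 - 89*atan(t/3)/765 + C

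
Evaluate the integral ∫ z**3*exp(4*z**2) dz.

(4*z**2 - 1)*exp(4*z**2)/32 + C

Let u = z², du = 2z dz; rewrite as (1/2)∫ u^1·exp(4u) du.
Now integrate by parts 1 time.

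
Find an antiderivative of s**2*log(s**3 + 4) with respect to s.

Let u = s**3 + 4, so du = (3*s**2) ds.
The integral becomes (1/3)·∫ log(u) du; integrate by parts with u′=log(u), dv′=du.

s**3*log(s**3 + 4)/3 - s**3/3 + 4*log(s**3 + 4)/3 + C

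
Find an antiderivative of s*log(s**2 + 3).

s**2*log(s**2 + 3)/2 - s**2/2 + 3*log(s**2 + 3)/2 + C

Let u = s**2 + 3, so du = (2*s) ds.
The integral becomes (1/2)·∫ log(u) du; integrate by parts with u′=log(u), dv′=du.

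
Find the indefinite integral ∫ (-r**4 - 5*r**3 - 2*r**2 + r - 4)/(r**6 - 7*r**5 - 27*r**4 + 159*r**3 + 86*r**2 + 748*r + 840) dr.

Factor the denominator: (r - 7)*(r - 6)*(r + 1)*(r + 5)*(r**2 + 4).
Partial-fraction decomposition: 3*(331*r + 462)/(30740*(r**2 + 4)) + 59/(15312*(r + 5)) - 3/(1120*(r + 1)) + 1223/(1540*(r - 6)) - 4211/(5088*(r - 7)).
Integrate each term; A/(r−a) gives A·log|r−a|; the (Br+D)/(r²+p²) term gives a log and an atan.

-4211*log(r - 7)/5088 + 1223*log(r - 6)/1540 - 3*log(r + 1)/1120 + 59*log(r + 5)/15312 + 993*log(r**2 + 4)/61480 + 693*atan(r/2)/30740 + C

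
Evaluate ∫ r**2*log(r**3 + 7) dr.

Let u = r**3 + 7, so du = (3*r**2) dr.
The integral becomes (1/3)·∫ log(u) du; integrate by parts with u′=log(u), dv′=du.

r**3*log(r**3 + 7)/3 - r**3/3 + 7*log(r**3 + 7)/3 + C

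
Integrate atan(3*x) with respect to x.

Use integration by parts with u = arctan(3*x), dv = dx.
Then du = 3/(9*x**2 + 1) dx.

x*atan(3*x) - log(9*x**2 + 1)/6 + C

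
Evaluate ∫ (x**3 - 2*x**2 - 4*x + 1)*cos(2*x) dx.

x**3*sin(2*x)/2 - x**2*sin(2*x) + 3*x**2*cos(2*x)/4 - 11*x*sin(2*x)/4 - x*cos(2*x) + sin(2*x) - 11*cos(2*x)/8 + C

Use integration by parts with u = x**3 - 2*x**2 - 4*x + 1, dv = cos(2*x) dx, so v = sin(2*x)/2.
Apply parts 3 times (tabular method): alternate signs, differentiate u down to 0, integrate dv up.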